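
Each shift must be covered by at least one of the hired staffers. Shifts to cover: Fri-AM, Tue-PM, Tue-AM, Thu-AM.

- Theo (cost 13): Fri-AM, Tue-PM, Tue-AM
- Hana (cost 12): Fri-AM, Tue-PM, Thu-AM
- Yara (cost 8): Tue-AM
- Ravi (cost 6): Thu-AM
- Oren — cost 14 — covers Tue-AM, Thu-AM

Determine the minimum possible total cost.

The greedy cost-per-new-shift heuristic would pick Hana and Yara for 20, but a cheaper cover exists.
Choose Theo and Ravi: together they cover Fri-AM, Tue-PM, Tue-AM, Thu-AM — every shift.
Total cost: 13 + 6 = 19.
No cover costs less than 19.

19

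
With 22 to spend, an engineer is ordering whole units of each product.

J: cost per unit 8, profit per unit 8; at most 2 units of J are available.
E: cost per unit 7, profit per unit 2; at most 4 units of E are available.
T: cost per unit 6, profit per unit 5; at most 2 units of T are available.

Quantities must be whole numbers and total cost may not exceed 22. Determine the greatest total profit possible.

21

J has the best ratio (8/8); taking only J gives at most 2×8 = 16 (stopped by the cost limit).
Mixing does better — 2×J and 1×T: cost 22 ≤ 22, profit 2·8 + 1·5 = 21.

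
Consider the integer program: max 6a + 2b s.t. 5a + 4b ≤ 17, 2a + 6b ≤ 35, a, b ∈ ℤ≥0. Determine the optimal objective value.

18

The continuous relaxation peaks at (3.4, 0) with value 20.40; rounding to a feasible lattice point costs some objective.
(a,b)=(3,0): 5·3+4·0=15≤17, 2·3+6·0=6≤35, objective 18.
(a,b)=(2,1): 5·2+4·1=14≤17, 2·2+6·1=10≤35, objective 14.
(a,b)=(2,0): 5·2+4·0=10≤17, 2·2+6·0=4≤35, objective 12.
No feasible integer point exceeds 18.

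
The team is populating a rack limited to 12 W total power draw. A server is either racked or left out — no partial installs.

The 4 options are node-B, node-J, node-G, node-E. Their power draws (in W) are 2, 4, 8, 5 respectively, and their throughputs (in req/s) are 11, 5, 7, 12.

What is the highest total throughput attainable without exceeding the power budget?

28

Allowing fractional choices, the relaxed optimum would be about 28.9, but servers are indivisible.
node-B + node-E: power draw 2 + 5 = 7 ≤ 12, throughput 11 + 12 = 23.
node-B + node-G: power draw 2 + 8 = 10 ≤ 12, throughput 11 + 7 = 18.
node-B + node-J + node-E: power draw 2 + 4 + 5 = 11 ≤ 12, throughput 11 + 5 + 12 = 28.
Best is node-B, node-J, and node-E with total throughput 28.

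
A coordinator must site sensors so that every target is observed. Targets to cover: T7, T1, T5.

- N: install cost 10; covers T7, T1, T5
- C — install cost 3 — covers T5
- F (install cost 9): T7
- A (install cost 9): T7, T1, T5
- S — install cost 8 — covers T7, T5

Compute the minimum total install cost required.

9

The greedy cost-per-new-target heuristic would pick C and A for 12, but a cheaper cover exists.
A alone covers T7, T1, T5 — every target.
Total install cost: 9.
No cover costs less than 9.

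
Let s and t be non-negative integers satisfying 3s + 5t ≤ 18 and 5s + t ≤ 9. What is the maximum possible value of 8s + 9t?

35

The continuous relaxation peaks at (1.23, 2.86) with value 35.59; rounding to a feasible lattice point costs some objective.
(s,t)=(1,3): 3·1+5·3=18≤18, 5·1+1·3=8≤9, objective 35.
(s,t)=(0,3): 3·0+5·3=15≤18, 5·0+1·3=3≤9, objective 27.
(s,t)=(1,2): 3·1+5·2=13≤18, 5·1+1·2=7≤9, objective 26.
No feasible integer point exceeds 35.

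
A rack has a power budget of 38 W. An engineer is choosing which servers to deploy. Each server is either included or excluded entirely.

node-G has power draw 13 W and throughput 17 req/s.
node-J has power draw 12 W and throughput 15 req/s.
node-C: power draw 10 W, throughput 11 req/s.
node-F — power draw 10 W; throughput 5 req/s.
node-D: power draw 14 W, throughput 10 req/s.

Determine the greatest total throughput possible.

43

Allowing fractional choices, the relaxed optimum would be about 45.1, but servers are indivisible.
node-G + node-J + node-C: power draw 13 + 12 + 10 = 35 ≤ 38, throughput 17 + 15 + 11 = 43.
node-G + node-C + node-D: power draw 13 + 10 + 14 = 37 ≤ 38, throughput 17 + 11 + 10 = 38.
node-G + node-J + node-F: power draw 13 + 12 + 10 = 35 ≤ 38, throughput 17 + 15 + 5 = 37.
Best is node-G, node-J, and node-C with total throughput 43.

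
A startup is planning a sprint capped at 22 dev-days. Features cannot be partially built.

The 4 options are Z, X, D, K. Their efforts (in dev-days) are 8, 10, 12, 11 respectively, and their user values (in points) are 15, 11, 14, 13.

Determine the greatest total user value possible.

29

Take Z and D: effort 8 + 12 = 20 ≤ 22, user value 15 + 14 = 29.
No other feasible combination does better.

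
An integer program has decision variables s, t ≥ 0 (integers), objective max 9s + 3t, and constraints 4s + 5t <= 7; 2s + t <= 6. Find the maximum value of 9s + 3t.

The continuous relaxation peaks at (1.75, 0) with value 15.75; rounding to a feasible lattice point costs some objective.
(s,t)=(1,0): 4·1+5·0=4≤7, 2·1+1·0=2≤6, objective 9.
(s,t)=(0,1): 4·0+5·1=5≤7, 2·0+1·1=1≤6, objective 3.
(s,t)=(0,0): 4·0+5·0=0≤7, 2·0+1·0=0≤6, objective 0.
Maximum is 9 at (s,t)=(1,0).

9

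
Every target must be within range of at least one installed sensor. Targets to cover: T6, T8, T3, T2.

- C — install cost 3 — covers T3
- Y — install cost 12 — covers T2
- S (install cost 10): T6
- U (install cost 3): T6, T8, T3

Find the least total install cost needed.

15

This is a weighted set-cover instance.
Choose Y and U: together they cover T6, T8, T3, T2 — every target.
Total install cost: 12 + 3 = 15.
No cover costs less than 15.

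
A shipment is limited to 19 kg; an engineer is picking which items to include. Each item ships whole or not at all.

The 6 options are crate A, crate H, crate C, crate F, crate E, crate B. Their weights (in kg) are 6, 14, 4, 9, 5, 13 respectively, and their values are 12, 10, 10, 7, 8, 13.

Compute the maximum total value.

30

Allowing fractional choices, the relaxed optimum would be about 34.0, but items are indivisible.
crate C + crate F + crate E: weight 4 + 9 + 5 = 18 ≤ 19, value 10 + 7 + 8 = 25.
crate A + crate C + crate F: weight 6 + 4 + 9 = 19 ≤ 19, value 12 + 10 + 7 = 29.
crate A + crate C + crate E: weight 6 + 4 + 5 = 15 ≤ 19, value 12 + 10 + 8 = 30.
Best is crate A, crate C, and crate E with total value 30.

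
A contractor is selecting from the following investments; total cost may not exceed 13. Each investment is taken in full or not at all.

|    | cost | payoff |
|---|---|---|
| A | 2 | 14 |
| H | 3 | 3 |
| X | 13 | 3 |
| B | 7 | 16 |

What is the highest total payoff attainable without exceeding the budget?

Take A, H, and B: cost 2 + 3 + 7 = 12 ≤ 13, payoff 14 + 3 + 16 = 33.
No other feasible combination does better.

33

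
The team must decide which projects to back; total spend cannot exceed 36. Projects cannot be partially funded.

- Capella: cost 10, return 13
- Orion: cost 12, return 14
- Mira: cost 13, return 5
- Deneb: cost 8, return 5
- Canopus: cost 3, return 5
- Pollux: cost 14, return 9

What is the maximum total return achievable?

37

Capella + Orion + Pollux: cost 10 + 12 + 14 = 36 ≤ 36, return 13 + 14 + 9 = 36.
Capella + Orion + Deneb + Canopus: cost 10 + 12 + 8 + 3 = 33 ≤ 36, return 13 + 14 + 5 + 5 = 37.
Best is Capella, Orion, Deneb, and Canopus with total return 37.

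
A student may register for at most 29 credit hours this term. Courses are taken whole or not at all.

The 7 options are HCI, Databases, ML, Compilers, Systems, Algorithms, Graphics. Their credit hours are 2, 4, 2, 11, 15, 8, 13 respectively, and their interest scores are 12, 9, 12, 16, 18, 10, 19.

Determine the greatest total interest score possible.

This is a 0-1 knapsack instance.
Allowing fractional choices, the relaxed optimum would be about 63.6, but courses are indivisible.
HCI + Databases + ML + Algorithms + Graphics: credit hours 2 + 4 + 2 + 8 + 13 = 29 ≤ 29, interest score 12 + 9 + 12 + 10 + 19 = 62.
HCI + ML + Compilers + Graphics: credit hours 2 + 2 + 11 + 13 = 28 ≤ 29, interest score 12 + 12 + 16 + 19 = 59.
HCI + Databases + ML + Compilers + Algorithms: credit hours 2 + 4 + 2 + 11 + 8 = 27 ≤ 29, interest score 12 + 9 + 12 + 16 + 10 = 59.
Best is HCI, Databases, ML, Algorithms, and Graphics with total interest score 62.

62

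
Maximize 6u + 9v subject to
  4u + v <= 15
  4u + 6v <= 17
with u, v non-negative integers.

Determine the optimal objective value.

24

(u,v)=(1,2) is feasible, giving 24.
(u,v)=(2,1) is feasible, giving 21.
(u,v)=(0,2) is feasible, giving 18.
Maximum is 24 at (u,v)=(1,2).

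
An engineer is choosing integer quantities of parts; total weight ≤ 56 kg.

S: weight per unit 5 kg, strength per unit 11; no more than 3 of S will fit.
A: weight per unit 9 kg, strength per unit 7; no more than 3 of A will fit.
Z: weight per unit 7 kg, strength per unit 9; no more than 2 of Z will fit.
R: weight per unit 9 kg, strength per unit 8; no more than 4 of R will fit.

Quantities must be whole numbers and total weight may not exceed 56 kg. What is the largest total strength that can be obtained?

3×S, 2×Z, and 3×R: weight 56 ≤ 56, strength 3·11 + 2·9 + 3·8 = 75.
3×S, 1×A, 2×Z, and 2×R: weight 56 ≤ 56, strength 3·11 + 1·7 + 2·9 + 2·8 = 74.
Best is 75.

75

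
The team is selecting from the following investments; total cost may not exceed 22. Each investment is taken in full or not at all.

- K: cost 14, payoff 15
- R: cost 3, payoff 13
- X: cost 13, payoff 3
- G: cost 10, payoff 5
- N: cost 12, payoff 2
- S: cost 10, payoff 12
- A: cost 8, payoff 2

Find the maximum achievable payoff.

28

R + S + A: cost 3 + 10 + 8 = 21 ≤ 22, payoff 13 + 12 + 2 = 27.
K + R: cost 14 + 3 = 17 ≤ 22, payoff 15 + 13 = 28.
Best is K and R with total payoff 28.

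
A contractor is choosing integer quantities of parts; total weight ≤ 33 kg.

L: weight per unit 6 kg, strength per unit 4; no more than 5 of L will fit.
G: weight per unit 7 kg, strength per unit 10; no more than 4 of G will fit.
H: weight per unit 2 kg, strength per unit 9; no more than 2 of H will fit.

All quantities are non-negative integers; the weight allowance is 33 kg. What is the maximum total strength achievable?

58

This is a bounded integer knapsack.
4×G and 2×H: weight 32 ≤ 33, strength 4·10 + 2·9 = 58.
1×L, 3×G, and 2×H: weight 31 ≤ 33, strength 1·4 + 3·10 + 2·9 = 52.
Best is 58.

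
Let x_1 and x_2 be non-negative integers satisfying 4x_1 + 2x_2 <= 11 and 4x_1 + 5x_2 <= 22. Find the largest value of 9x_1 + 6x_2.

The continuous relaxation peaks at (0.917, 3.67) with value 30.25; rounding to a feasible lattice point costs some objective.
(x_1,x_2)=(1,3): 4·1+2·3=10≤11, 4·1+5·3=19≤22, objective 27.
(x_1,x_2)=(0,4): 4·0+2·4=8≤11, 4·0+5·4=20≤22, objective 24.
Maximum is 27 at (x_1,x_2)=(1,3).

27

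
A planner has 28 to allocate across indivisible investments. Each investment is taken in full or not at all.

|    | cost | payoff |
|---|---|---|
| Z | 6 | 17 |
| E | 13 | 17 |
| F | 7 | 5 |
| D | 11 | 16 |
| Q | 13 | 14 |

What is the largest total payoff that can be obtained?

This is an integer program with binary decision variables.
Allowing fractional choices, the relaxed optimum would be about 47.4, but investments are indivisible.
Z + E + F: cost 6 + 13 + 7 = 26 ≤ 28, payoff 17 + 17 + 5 = 39.
Z + F + Q: cost 6 + 7 + 13 = 26 ≤ 28, payoff 17 + 5 + 14 = 36.
Z + F + D: cost 6 + 7 + 11 = 24 ≤ 28, payoff 17 + 5 + 16 = 38.
Best is Z, E, and F with total payoff 39.

39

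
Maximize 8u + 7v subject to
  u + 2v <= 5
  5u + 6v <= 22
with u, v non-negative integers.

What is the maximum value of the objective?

The continuous relaxation peaks at (4.4, 0) with value 35.20; rounding to a feasible lattice point costs some objective.
(u,v)=(4,0) is feasible, giving 32.
(u,v)=(3,1) is feasible, giving 31.
(u,v)=(3,0) is feasible, giving 24.
No feasible integer point exceeds 32.

32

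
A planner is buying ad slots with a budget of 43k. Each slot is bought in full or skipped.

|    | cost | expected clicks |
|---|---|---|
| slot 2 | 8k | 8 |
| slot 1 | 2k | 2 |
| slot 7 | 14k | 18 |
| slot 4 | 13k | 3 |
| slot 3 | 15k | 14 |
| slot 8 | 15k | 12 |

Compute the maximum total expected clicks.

42

Allowing fractional choices, the relaxed optimum would be about 45.2, but ad slots are indivisible.
slot 2 + slot 1 + slot 7 + slot 8: cost 8 + 2 + 14 + 15 = 39 ≤ 43, expected clicks 8 + 2 + 18 + 12 = 40.
slot 2 + slot 7 + slot 3: cost 8 + 14 + 15 = 37 ≤ 43, expected clicks 8 + 18 + 14 = 40.
slot 2 + slot 1 + slot 7 + slot 3: cost 8 + 2 + 14 + 15 = 39 ≤ 43, expected clicks 8 + 2 + 18 + 14 = 42.
Best is slot 2, slot 1, slot 7, and slot 3 with total expected clicks 42.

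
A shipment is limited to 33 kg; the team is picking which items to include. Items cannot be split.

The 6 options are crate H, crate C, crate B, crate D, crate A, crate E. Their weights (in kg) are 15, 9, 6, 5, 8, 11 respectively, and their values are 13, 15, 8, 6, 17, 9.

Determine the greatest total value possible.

Allowing fractional choices, the relaxed optimum would be about 50.3, but items are indivisible.
crate C + crate B + crate D + crate A: weight 9 + 6 + 5 + 8 = 28 ≤ 33, value 15 + 8 + 6 + 17 = 46.
crate C + crate D + crate A + crate E: weight 9 + 5 + 8 + 11 = 33 ≤ 33, value 15 + 6 + 17 + 9 = 47.
crate H + crate C + crate A: weight 15 + 9 + 8 = 32 ≤ 33, value 13 + 15 + 17 = 45.
Best is crate C, crate D, crate A, and crate E with total value 47.

47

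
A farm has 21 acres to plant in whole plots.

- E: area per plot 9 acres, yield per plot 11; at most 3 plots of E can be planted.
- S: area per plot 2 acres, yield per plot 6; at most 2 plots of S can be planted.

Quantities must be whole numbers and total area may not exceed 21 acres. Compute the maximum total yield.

28

S has the best ratio (6/2); taking only S gives at most 2×6 = 12 (stopped by the supply cap of 2).
Mixing does better — 2×E and 1×S: area 20 ≤ 21, yield 2·11 + 1·6 = 28.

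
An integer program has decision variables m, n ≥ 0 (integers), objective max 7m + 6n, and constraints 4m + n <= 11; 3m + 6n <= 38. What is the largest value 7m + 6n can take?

Relaxing integrality, the LP optimum is 43.33 at (m,n) = (1.33, 5.67), which is not an integer point.
(m,n)=(1,5): 4·1+1·5=9≤11, 3·1+6·5=33≤38, objective 37.
(m,n)=(0,6): 4·0+1·6=6≤11, 3·0+6·6=36≤38, objective 36.
Maximum is 37 at (m,n)=(1,5).

37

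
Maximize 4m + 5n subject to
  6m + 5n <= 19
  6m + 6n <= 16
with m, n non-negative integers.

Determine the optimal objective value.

The continuous relaxation peaks at (0, 2.67) with value 13.33; rounding to a feasible lattice point costs some objective.
(m,n)=(0,2): 6·0+5·2=10≤19, 6·0+6·2=12≤16, objective 10.
(m,n)=(1,1): 6·1+5·1=11≤19, 6·1+6·1=12≤16, objective 9.
(m,n)=(0,1): 6·0+5·1=5≤19, 6·0+6·1=6≤16, objective 5.
Maximum is 10 at (m,n)=(0,2).

10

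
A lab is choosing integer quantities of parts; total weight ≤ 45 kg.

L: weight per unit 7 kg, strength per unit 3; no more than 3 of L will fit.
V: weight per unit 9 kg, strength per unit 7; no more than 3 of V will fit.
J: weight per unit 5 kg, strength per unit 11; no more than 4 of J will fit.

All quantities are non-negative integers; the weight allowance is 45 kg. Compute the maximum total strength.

61

This is a bounded integer knapsack.
Take 1×L, 2×V, and 4×J: weight 45 ≤ 45, strength 1·3 + 2·7 + 4·11 = 61.
J has the best ratio (11/5) and is taken to its limit of 4; remaining capacity is filled optimally with the others.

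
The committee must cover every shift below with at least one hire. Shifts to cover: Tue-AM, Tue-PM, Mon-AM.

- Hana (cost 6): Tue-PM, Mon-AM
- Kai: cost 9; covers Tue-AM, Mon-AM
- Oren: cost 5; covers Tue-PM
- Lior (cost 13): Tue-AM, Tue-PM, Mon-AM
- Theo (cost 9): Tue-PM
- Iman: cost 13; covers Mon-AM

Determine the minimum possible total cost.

13

This is an integer covering problem.
The greedy cost-per-new-shift heuristic would pick Hana and Kai for 15, but a cheaper cover exists.
Lior alone covers Tue-AM, Tue-PM, Mon-AM — every shift.
Total cost: 13.
No cover costs less than 13.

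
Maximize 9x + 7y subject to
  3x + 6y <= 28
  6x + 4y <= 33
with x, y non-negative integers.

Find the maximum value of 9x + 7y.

50

The continuous relaxation peaks at (3.58, 2.88) with value 52.38; rounding to a feasible lattice point costs some objective.
(x,y)=(4,2): 3·4+6·2=24≤28, 6·4+4·2=32≤33, objective 50.
(x,y)=(3,3): 3·3+6·3=27≤28, 6·3+4·3=30≤33, objective 48.
(x,y)=(4,1): 3·4+6·1=18≤28, 6·4+4·1=28≤33, objective 43.
(x,y)=(3,2): 3·3+6·2=21≤28, 6·3+4·2=26≤33, objective 41.
The best lattice point is (4,2), giving 50.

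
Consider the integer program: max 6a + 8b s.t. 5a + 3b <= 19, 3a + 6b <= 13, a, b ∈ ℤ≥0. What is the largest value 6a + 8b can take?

The continuous relaxation peaks at (3.57, 0.381) with value 24.48; rounding to a feasible lattice point costs some objective.
(a,b)=(2,1): 5·2+3·1=13≤19, 3·2+6·1=12≤13, objective 20.
(a,b)=(3,0): 5·3+3·0=15≤19, 3·3+6·0=9≤13, objective 18.
(a,b)=(1,1): 5·1+3·1=8≤19, 3·1+6·1=9≤13, objective 14.
(a,b)=(2,0): 5·2+3·0=10≤19, 3·2+6·0=6≤13, objective 12.
No feasible integer point exceeds 20.

20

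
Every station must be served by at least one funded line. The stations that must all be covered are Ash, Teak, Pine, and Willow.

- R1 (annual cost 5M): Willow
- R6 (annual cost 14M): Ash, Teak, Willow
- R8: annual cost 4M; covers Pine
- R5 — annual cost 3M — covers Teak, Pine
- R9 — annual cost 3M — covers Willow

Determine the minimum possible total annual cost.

The greedy cost-per-new-station heuristic would pick R5, R9, and R6 for 20, but a cheaper cover exists.
Choose R6 and R5: together they cover Ash, Teak, Pine, Willow — every station.
Total annual cost: 14 + 3 = 17.
No cover costs less than 17.

17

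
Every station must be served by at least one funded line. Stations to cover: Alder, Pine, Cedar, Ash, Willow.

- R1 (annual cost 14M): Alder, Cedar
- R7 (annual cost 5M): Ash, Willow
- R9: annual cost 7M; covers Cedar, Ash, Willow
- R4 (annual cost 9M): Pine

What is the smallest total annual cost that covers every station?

Choose R1, R7, and R4: together they cover Alder, Pine, Cedar, Ash, Willow — every station.
Total annual cost: 14 + 5 + 9 = 28.

28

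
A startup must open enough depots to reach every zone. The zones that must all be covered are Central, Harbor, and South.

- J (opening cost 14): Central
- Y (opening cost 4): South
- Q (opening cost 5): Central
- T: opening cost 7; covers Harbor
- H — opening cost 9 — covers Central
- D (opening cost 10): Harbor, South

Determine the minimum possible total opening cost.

The greedy cost-per-new-zone heuristic would pick Y, Q, and T for 16, but a cheaper cover exists.
Choose Q and D: together they cover Central, Harbor, South — every zone.
Total opening cost: 5 + 10 = 15.
No cover costs less than 15.

15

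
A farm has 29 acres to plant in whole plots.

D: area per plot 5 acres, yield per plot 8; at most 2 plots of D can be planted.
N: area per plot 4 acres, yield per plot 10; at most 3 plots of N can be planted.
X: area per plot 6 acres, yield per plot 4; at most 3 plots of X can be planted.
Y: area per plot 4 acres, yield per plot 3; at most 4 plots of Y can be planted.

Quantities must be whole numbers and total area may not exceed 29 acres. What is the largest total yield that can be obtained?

50

2×D, 3×N, and 1×Y: area 26 ≤ 29, yield 2·8 + 3·10 + 1·3 = 49.
2×D, 3×N, and 1×X: area 28 ≤ 29, yield 2·8 + 3·10 + 1·4 = 50.
Best is 50.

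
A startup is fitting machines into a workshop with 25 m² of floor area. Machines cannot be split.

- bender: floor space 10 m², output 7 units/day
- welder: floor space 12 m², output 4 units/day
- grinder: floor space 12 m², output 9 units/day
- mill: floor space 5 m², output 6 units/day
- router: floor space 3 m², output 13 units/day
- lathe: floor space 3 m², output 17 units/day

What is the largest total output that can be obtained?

45

welder + mill + router + lathe: floor space 12 + 5 + 3 + 3 = 23 ≤ 25, output 4 + 6 + 13 + 17 = 40.
bender + mill + router + lathe: floor space 10 + 5 + 3 + 3 = 21 ≤ 25, output 7 + 6 + 13 + 17 = 43.
grinder + mill + router + lathe: floor space 12 + 5 + 3 + 3 = 23 ≤ 25, output 9 + 6 + 13 + 17 = 45.
Best is grinder, mill, router, and lathe with total output 45.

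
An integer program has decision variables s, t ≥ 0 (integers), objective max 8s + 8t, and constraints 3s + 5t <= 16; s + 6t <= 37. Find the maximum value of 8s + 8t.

(s,t)=(5,0): 3·5+5·0=15≤16, 1·5+6·0=5≤37, objective 40.
(s,t)=(4,0): 3·4+5·0=12≤16, 1·4+6·0=4≤37, objective 32.
Maximum is 40 at (s,t)=(5,0).

40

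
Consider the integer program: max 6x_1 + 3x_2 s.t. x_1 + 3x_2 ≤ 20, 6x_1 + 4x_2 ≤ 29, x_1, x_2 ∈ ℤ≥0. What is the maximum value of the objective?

27

(x_1,x_2)=(4,1) is feasible, giving 27.
(x_1,x_2)=(4,0) is feasible, giving 24.
(x_1,x_2)=(3,2) is feasible, giving 24.
Maximum is 27 at (x_1,x_2)=(4,1).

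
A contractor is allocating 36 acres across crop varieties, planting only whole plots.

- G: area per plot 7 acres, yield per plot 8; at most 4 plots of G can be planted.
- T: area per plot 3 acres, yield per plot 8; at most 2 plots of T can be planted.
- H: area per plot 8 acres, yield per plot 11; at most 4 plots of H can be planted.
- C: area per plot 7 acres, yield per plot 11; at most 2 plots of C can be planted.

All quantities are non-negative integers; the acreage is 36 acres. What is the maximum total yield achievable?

60

This is a bounded integer knapsack.
T has the best ratio (8/3); taking only T gives at most 2×8 = 16 (stopped by the supply cap of 2).
Mixing does better — 2×T, 2×H, and 2×C: area 36 ≤ 36, yield 2·8 + 2·11 + 2·11 = 60.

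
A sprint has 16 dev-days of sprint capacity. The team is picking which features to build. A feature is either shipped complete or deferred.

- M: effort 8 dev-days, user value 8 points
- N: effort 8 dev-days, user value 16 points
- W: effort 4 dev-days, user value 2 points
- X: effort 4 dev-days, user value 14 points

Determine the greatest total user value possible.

32

N + W + X: effort 8 + 4 + 4 = 16 ≤ 16, user value 16 + 2 + 14 = 32.
N + X: effort 8 + 4 = 12 ≤ 16, user value 16 + 14 = 30.
Best is N, W, and X with total user value 32.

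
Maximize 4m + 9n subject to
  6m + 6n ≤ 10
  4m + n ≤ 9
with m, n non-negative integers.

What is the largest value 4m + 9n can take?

(m,n)=(0,1): 6·0+6·1=6≤10, 4·0+1·1=1≤9, objective 9.
(m,n)=(1,0): 6·1+6·0=6≤10, 4·1+1·0=4≤9, objective 4.
(m,n)=(0,0): 6·0+6·0=0≤10, 4·0+1·0=0≤9, objective 0.
The best lattice point is (0,1), giving 9.

9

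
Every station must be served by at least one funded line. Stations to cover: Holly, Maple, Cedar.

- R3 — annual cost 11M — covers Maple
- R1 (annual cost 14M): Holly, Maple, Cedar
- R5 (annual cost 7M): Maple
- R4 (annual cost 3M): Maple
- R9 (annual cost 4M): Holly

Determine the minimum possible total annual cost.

R1 alone covers Holly, Maple, Cedar — every station.
Total annual cost: 14.

14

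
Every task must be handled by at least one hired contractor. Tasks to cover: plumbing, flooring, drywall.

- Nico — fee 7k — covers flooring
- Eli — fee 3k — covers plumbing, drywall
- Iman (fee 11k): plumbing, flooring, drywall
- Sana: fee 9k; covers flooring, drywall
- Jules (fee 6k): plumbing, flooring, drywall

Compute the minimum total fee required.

6

This is a weighted set-cover instance.
The greedy cost-per-new-task heuristic would pick Eli and Jules for 9, but a cheaper cover exists.
Jules alone covers plumbing, flooring, drywall — every task.
Total fee: 6.
No cover costs less than 6.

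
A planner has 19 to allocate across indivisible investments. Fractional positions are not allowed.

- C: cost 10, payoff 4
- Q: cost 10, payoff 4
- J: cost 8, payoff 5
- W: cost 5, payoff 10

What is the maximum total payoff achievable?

15

Take J and W: cost 8 + 5 = 13 ≤ 19, payoff 5 + 10 = 15.
No other feasible combination does better.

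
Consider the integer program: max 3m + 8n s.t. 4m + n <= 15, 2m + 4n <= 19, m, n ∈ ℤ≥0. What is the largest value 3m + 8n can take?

(m,n)=(1,4): 4·1+1·4=8≤15, 2·1+4·4=18≤19, objective 35.
(m,n)=(0,4): 4·0+1·4=4≤15, 2·0+4·4=16≤19, objective 32.
Maximum is 35 at (m,n)=(1,4).

35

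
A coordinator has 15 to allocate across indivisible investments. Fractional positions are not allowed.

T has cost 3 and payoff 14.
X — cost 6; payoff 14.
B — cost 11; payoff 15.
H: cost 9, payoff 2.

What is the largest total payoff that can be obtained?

Treat it as a binary knapsack problem.
Take T and B: cost 3 + 11 = 14 ≤ 15, payoff 14 + 15 = 29.
No other feasible combination does better.

29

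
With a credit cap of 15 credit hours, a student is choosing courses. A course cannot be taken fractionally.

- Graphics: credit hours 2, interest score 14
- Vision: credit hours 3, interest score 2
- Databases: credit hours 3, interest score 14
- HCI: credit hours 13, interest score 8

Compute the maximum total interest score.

30

Graphics + Databases: credit hours 2 + 3 = 5 ≤ 15, interest score 14 + 14 = 28.
Graphics + Vision + Databases: credit hours 2 + 3 + 3 = 8 ≤ 15, interest score 14 + 2 + 14 = 30.
Best is Graphics, Vision, and Databases with total interest score 30.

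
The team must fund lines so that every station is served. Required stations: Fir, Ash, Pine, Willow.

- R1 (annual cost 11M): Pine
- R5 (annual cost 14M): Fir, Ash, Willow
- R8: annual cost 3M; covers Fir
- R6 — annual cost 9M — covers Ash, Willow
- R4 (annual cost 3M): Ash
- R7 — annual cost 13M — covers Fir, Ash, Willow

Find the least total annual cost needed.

23

The greedy cost-per-new-station heuristic would pick R8, R4, R6, and R1 for 26, but a cheaper cover exists.
Choose R1, R8, and R6: together they cover Fir, Ash, Pine, Willow — every station.
Total annual cost: 11 + 3 + 9 = 23.
No cover costs less than 23.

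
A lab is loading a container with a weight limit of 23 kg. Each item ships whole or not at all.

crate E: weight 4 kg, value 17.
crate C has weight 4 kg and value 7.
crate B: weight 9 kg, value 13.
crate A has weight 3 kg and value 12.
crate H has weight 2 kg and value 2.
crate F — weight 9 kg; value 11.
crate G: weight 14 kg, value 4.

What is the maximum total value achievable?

Take crate E, crate C, crate B, crate A, and crate H: weight 4 + 4 + 9 + 3 + 2 = 22 ≤ 23, value 17 + 7 + 13 + 12 + 2 = 51.
No other feasible combination does better.

51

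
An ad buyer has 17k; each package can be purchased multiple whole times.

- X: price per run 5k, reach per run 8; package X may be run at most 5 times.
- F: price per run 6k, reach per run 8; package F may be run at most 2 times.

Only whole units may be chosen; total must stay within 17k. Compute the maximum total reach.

This is a bounded integer knapsack.
Take 1×X and 2×F: price 17 ≤ 17, reach 1·8 + 2·8 = 24.
No other integer combination yields more.

24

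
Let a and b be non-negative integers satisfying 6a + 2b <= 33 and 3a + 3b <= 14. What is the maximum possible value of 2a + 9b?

36

Relaxing integrality, the LP optimum is 42.00 at (a,b) = (0, 4.67), which is not an integer point.
(a,b)=(0,4): 6·0+2·4=8≤33, 3·0+3·4=12≤14, objective 36.
(a,b)=(1,3): 6·1+2·3=12≤33, 3·1+3·3=12≤14, objective 29.
(a,b)=(0,3): 6·0+2·3=6≤33, 3·0+3·3=9≤14, objective 27.
Maximum is 36 at (a,b)=(0,4).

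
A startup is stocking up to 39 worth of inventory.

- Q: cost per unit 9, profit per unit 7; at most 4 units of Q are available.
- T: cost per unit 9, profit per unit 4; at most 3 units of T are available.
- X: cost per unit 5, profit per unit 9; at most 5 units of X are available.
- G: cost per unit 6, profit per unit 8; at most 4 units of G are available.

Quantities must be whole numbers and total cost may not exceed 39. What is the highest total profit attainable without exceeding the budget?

61

X has the best ratio (9/5); taking only X gives at most 5×9 = 45 (stopped by the supply cap of 5).
Mixing does better — 5×X and 2×G: cost 37 ≤ 39, profit 5·9 + 2·8 = 61.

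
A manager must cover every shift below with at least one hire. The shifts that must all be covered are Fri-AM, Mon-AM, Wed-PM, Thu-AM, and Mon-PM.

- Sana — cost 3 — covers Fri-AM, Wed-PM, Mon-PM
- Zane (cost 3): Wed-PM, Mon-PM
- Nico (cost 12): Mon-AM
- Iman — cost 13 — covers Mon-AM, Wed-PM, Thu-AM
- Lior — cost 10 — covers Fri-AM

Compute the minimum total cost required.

Choose Sana and Iman: together they cover Fri-AM, Mon-AM, Wed-PM, Thu-AM, Mon-PM — every shift.
Total cost: 3 + 13 = 16.
No cover costs less than 16.

16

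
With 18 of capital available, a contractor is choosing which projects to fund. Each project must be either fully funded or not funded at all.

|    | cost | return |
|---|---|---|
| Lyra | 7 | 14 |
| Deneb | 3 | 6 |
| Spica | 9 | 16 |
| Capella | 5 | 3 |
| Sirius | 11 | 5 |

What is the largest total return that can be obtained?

30

Allowing fractional choices, the relaxed optimum would be about 34.2, but projects are indivisible.
Lyra + Spica: cost 7 + 9 = 16 ≤ 18, return 14 + 16 = 30.
Lyra + Deneb + Capella: cost 7 + 3 + 5 = 15 ≤ 18, return 14 + 6 + 3 = 23.
Deneb + Spica + Capella: cost 3 + 9 + 5 = 17 ≤ 18, return 6 + 16 + 3 = 25.
Best is Lyra and Spica with total return 30.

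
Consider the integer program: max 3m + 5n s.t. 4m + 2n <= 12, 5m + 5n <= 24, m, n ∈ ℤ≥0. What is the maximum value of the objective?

20

(m,n)=(0,4) is feasible, giving 20.
(m,n)=(1,3) is feasible, giving 18.
(m,n)=(0,3) is feasible, giving 15.
The best lattice point is (0,4), giving 20.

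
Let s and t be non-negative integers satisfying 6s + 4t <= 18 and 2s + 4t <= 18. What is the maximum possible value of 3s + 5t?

20

(s,t)=(0,4): 6·0+4·4=16≤18, 2·0+4·4=16≤18, objective 20.
(s,t)=(1,3): 6·1+4·3=18≤18, 2·1+4·3=14≤18, objective 18.
(s,t)=(0,3): 6·0+4·3=12≤18, 2·0+4·3=12≤18, objective 15.
Maximum is 20 at (s,t)=(0,4).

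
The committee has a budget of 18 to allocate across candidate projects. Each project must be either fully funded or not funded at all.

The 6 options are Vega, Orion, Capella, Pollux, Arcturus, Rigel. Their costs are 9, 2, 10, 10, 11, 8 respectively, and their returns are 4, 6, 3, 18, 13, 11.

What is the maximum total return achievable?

Orion + Pollux: cost 2 + 10 = 12 ≤ 18, return 6 + 18 = 24.
Pollux + Rigel: cost 10 + 8 = 18 ≤ 18, return 18 + 11 = 29.
Orion + Arcturus: cost 2 + 11 = 13 ≤ 18, return 6 + 13 = 19.
Best is Pollux and Rigel with total return 29.

29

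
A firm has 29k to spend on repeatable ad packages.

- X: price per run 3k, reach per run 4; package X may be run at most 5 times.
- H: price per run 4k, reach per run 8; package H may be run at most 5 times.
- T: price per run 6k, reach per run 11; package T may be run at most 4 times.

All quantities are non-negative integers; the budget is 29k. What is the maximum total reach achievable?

4×H and 2×T: price 28 ≤ 29, reach 4·8 + 2·11 = 54.
1×X, 5×H, and 1×T: price 29 ≤ 29, reach 1·4 + 5·8 + 1·11 = 55.
Best is 55.

55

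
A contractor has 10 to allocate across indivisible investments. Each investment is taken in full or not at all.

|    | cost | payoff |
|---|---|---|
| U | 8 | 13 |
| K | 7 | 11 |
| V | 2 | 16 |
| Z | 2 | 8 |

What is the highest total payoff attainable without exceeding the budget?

This is a 0-1 knapsack instance.
Take U and V: cost 8 + 2 = 10 ≤ 10, payoff 13 + 16 = 29.
No other feasible combination does better.

29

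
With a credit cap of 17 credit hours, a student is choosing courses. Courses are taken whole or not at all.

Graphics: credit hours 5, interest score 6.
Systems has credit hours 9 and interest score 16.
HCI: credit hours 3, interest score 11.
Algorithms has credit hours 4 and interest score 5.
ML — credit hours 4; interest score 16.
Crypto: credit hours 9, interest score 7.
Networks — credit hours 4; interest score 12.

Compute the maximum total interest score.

45

Graphics + HCI + ML + Networks: credit hours 5 + 3 + 4 + 4 = 16 ≤ 17, interest score 6 + 11 + 16 + 12 = 45.
Systems + ML + Networks: credit hours 9 + 4 + 4 = 17 ≤ 17, interest score 16 + 16 + 12 = 44.
HCI + Algorithms + ML + Networks: credit hours 3 + 4 + 4 + 4 = 15 ≤ 17, interest score 11 + 5 + 16 + 12 = 44.
Best is Graphics, HCI, ML, and Networks with total interest score 45.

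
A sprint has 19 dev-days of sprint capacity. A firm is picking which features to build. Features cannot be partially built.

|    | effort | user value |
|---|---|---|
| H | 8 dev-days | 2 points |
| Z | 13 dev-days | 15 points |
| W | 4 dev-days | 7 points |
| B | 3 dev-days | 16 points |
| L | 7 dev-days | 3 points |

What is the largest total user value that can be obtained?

31

Take Z and B: effort 13 + 3 = 16 ≤ 19, user value 15 + 16 = 31.
No other feasible combination does better.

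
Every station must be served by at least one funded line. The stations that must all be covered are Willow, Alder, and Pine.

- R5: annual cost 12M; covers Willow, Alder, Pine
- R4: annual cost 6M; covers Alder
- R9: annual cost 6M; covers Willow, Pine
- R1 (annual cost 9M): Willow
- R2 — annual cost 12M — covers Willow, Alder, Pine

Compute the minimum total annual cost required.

R5 alone covers Willow, Alder, Pine — every station.
Total annual cost: 12.
No cover costs less than 12.

12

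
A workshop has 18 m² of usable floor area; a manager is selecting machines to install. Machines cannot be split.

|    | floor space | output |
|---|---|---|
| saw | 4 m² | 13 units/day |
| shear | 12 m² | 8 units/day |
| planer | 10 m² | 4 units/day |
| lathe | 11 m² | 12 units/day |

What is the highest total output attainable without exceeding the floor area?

saw + shear: floor space 4 + 12 = 16 ≤ 18, output 13 + 8 = 21.
saw + lathe: floor space 4 + 11 = 15 ≤ 18, output 13 + 12 = 25.
Best is saw and lathe with total output 25.

25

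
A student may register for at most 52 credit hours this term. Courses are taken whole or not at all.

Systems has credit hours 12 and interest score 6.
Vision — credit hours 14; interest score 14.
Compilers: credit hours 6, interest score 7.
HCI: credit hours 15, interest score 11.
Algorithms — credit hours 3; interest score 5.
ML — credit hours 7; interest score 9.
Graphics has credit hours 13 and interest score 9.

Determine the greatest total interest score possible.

Take Vision, HCI, Algorithms, ML, and Graphics: credit hours 14 + 15 + 3 + 7 + 13 = 52 ≤ 52, interest score 14 + 11 + 5 + 9 + 9 = 48.
No other feasible combination does better.

48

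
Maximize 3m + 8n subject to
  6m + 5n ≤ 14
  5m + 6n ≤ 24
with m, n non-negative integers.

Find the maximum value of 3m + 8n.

The continuous relaxation peaks at (0, 2.8) with value 22.40; rounding to a feasible lattice point costs some objective.
(m,n)=(0,2): 6·0+5·2=10≤14, 5·0+6·2=12≤24, objective 16.
(m,n)=(1,1): 6·1+5·1=11≤14, 5·1+6·1=11≤24, objective 11.
(m,n)=(0,1): 6·0+5·1=5≤14, 5·0+6·1=6≤24, objective 8.
Maximum is 16 at (m,n)=(0,2).

16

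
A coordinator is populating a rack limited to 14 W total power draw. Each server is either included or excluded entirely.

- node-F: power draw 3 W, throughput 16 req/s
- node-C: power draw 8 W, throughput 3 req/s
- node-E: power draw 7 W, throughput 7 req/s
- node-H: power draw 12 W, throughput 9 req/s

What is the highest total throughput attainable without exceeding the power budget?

23

This is a 0-1 knapsack instance.
node-F + node-C: power draw 3 + 8 = 11 ≤ 14, throughput 16 + 3 = 19.
node-F: power draw 3 ≤ 14, throughput 16.
node-F + node-E: power draw 3 + 7 = 10 ≤ 14, throughput 16 + 7 = 23.
Best is node-F and node-E with total throughput 23.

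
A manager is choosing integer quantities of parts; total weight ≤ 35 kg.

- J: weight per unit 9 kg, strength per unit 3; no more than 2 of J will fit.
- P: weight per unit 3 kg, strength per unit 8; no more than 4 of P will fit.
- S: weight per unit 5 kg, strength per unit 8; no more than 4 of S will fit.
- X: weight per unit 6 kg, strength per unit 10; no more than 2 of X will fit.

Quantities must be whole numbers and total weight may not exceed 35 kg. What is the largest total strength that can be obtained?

This is a bounded integer knapsack.
Take 4×P, 2×S, and 2×X: weight 34 ≤ 35, strength 4·8 + 2·8 + 2·10 = 68.
P has the best ratio (8/3) and is taken to its limit of 4; remaining capacity is filled optimally with the others.

68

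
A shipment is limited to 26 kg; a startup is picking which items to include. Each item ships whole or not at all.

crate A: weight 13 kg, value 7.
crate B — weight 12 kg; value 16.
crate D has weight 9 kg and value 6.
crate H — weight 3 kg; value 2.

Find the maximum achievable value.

24

crate A + crate B: weight 13 + 12 = 25 ≤ 26, value 7 + 16 = 23.
crate B + crate D + crate H: weight 12 + 9 + 3 = 24 ≤ 26, value 16 + 6 + 2 = 24.
Best is crate B, crate D, and crate H with total value 24.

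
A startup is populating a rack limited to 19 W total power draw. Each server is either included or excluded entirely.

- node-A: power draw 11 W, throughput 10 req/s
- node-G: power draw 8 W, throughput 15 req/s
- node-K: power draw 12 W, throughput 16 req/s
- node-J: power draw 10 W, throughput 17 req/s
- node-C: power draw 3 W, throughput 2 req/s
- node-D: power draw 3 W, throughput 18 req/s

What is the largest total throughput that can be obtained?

Allowing fractional choices, the relaxed optimum would be about 46.6, but servers are indivisible.
node-J + node-D: power draw 10 + 3 = 13 ≤ 19, throughput 17 + 18 = 35.
node-K + node-C + node-D: power draw 12 + 3 + 3 = 18 ≤ 19, throughput 16 + 2 + 18 = 36.
node-J + node-C + node-D: power draw 10 + 3 + 3 = 16 ≤ 19, throughput 17 + 2 + 18 = 37.
Best is node-J, node-C, and node-D with total throughput 37.

37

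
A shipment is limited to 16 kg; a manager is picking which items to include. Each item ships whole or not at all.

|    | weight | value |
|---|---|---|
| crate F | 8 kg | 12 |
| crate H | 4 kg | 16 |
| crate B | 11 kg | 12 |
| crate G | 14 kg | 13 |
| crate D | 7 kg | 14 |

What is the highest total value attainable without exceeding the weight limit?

Allowing fractional choices, the relaxed optimum would be about 37.5, but items are indivisible.
crate H + crate B: weight 4 + 11 = 15 ≤ 16, value 16 + 12 = 28.
crate F + crate H: weight 8 + 4 = 12 ≤ 16, value 12 + 16 = 28.
crate H + crate D: weight 4 + 7 = 11 ≤ 16, value 16 + 14 = 30.
Best is crate H and crate D with total value 30.

30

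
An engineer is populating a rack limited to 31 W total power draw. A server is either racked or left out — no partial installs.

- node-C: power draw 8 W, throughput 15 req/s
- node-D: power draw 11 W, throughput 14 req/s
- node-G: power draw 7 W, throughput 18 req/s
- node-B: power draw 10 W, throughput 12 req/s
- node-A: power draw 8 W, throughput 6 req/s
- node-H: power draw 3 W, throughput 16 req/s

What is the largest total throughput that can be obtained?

63

Take node-C, node-D, node-G, and node-H: power draw 8 + 11 + 7 + 3 = 29 ≤ 31, throughput 15 + 14 + 18 + 16 = 63.
No other feasible combination does better.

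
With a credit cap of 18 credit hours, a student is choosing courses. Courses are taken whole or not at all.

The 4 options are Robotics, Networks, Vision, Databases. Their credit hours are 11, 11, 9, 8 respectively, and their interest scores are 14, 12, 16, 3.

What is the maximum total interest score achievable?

Allowing fractional choices, the relaxed optimum would be about 27.5, but courses are indivisible.
Robotics: credit hours 11 ≤ 18, interest score 14.
Vision: credit hours 9 ≤ 18, interest score 16.
Vision + Databases: credit hours 9 + 8 = 17 ≤ 18, interest score 16 + 3 = 19.
Best is Vision and Databases with total interest score 19.

19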